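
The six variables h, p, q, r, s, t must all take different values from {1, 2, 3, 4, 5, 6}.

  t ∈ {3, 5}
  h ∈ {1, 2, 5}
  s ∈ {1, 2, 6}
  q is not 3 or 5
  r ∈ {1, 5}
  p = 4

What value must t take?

3

p has just one choice, so p = 4. Strike 4 from q.
Among the 5 still-open variables, 3 fits only t (and all 5 values in {1, 2, 3, 5, 6} must be used), so t = 3.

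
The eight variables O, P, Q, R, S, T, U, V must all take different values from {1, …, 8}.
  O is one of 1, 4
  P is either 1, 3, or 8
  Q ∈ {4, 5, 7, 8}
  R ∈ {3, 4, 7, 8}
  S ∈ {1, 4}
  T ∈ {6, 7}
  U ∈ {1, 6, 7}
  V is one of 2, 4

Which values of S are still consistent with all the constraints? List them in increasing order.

The 8 variables draw from only 8 values {1, 2, 3, 4, 5, 6, 7, 8}, so each is used; only V can be 2, hence V = 2.
The 7 still-open variables draw from only 7 values {1, 3, 4, 5, 6, 7, 8}, so each is used; only Q can be 5, hence Q = 5.
O and S share exactly the 2 values {1, 4}; by pigeonhole those values go to them, so strike 1, 4 from P, R, U.
T and U share exactly the 2 values {6, 7}; by pigeonhole those values go to them, so strike 6, 7 from R.
No further eliminations apply; S can still be any of 1, 4.

1, 4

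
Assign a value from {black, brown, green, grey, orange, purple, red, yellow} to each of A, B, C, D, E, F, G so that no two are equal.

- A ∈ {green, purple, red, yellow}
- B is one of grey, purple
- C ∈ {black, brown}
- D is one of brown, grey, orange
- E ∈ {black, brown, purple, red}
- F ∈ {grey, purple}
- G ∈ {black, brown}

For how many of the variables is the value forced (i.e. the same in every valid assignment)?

2

B and F share exactly the 2 values {grey, purple}; by pigeonhole those values go to them, so strike grey, purple from A, D, E.
C and G share exactly the 2 values {black, brown}; by pigeonhole those values go to them, so strike black, brown from D, E.
That leaves D = orange.
E's domain is down to {red}, so E = red. So A can't be red.
Determined: D=orange, E=red. The other variables each still have more than one consistent value. That makes 2.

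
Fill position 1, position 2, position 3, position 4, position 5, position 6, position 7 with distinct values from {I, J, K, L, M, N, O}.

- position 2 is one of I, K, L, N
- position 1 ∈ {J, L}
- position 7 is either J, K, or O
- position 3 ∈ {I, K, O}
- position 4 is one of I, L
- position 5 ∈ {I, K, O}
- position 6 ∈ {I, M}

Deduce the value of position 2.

N

Among the 7 variables, M fits only position 6 (and all 7 values in {I, J, K, L, M, N, O} must be used), so position 6 = M.
The 6 still-open variables draw from only 6 values {I, J, K, L, N, O}, so each is used; only position 2 can be N, hence position 2 = N.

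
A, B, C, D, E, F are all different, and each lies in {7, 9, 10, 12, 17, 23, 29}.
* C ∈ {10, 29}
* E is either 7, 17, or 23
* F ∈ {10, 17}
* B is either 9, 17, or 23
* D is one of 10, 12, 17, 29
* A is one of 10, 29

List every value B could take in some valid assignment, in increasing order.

A and C share exactly the 2 values {10, 29}; by pigeonhole those values go to them, so strike 10, 29 from D, F.
F's domain is down to {17}, so F = 17. Strike 17 from B, D, E.
D's domain is down to {12}, so D = 12.
No further eliminations apply; B can still be any of 9, 23.

9, 23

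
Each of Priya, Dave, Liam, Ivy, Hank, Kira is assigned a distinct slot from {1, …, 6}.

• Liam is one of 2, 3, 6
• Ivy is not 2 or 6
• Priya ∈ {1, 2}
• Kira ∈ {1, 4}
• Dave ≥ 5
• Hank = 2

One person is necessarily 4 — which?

Hank must be 2 (only option left). Eliminate 2 elsewhere: Priya, Liam.
Priya has just one choice, so Priya = 1. Eliminate 1 elsewhere: Ivy, Kira.
So 4 goes to Kira.

Kira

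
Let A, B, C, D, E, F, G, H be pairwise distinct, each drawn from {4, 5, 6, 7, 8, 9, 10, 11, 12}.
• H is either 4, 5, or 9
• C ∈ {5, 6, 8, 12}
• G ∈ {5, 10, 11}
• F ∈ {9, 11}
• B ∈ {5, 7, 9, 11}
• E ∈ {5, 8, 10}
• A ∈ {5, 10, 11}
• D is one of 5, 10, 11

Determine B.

A, D, G share exactly the 3 values {5, 10, 11}; by pigeonhole those values go to them, so strike 5, 10, 11 from B, C, E, F, H.
E must be 8 (only option left). So C can't be 8.
That leaves F = 9. Eliminate 9 elsewhere: B, H.
So B = 7.

7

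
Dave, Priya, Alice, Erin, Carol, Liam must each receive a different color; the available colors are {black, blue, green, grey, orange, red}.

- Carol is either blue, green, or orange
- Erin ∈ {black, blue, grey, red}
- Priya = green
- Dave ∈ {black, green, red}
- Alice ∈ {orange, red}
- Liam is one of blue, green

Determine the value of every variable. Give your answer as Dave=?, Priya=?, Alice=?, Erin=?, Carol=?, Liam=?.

Dave=black, Priya=green, Alice=red, Erin=grey, Carol=orange, Liam=blue

Priya's domain is down to {green}, so Priya = green. Strike green from Dave, Carol, Liam.
Liam has just one choice, so Liam = blue. Strike blue from Erin, Carol.
Carol has just one choice, so Carol = orange. So Alice can't be orange.
Alice must be red (only option left). Eliminate red elsewhere: Dave, Erin.
Dave must be black (only option left). So Erin can't be black.
Erin's domain is down to {grey}, so Erin = grey.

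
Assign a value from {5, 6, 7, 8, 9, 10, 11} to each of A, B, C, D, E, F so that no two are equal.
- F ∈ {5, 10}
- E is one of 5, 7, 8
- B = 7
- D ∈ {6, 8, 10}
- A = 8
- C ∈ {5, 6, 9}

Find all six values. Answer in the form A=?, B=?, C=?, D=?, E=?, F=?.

A has just one choice, so A = 8. Strike 8 from D, E.
B's domain is down to {7}, so B = 7. Remove 7 from E.
E's domain is down to {5}, so E = 5. Remove 5 from C, F.
F has just one choice, so F = 10. So D can't be 10.
D must be 6 (only option left). Remove 6 from C.
C has just one choice, so C = 9.

A=8, B=7, C=9, D=6, E=5, F=10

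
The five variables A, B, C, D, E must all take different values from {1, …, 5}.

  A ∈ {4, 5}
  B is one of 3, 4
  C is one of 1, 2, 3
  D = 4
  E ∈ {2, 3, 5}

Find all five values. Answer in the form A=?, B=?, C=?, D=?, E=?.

D's domain is down to {4}, so D = 4. Eliminate 4 elsewhere: A, B.
That leaves A = 5. Remove 5 from E.
B has just one choice, so B = 3. Strike 3 from C, E.
That leaves E = 2. So C can't be 2.
C must be 1 (only option left).

A=5, B=3, C=1, D=4, E=2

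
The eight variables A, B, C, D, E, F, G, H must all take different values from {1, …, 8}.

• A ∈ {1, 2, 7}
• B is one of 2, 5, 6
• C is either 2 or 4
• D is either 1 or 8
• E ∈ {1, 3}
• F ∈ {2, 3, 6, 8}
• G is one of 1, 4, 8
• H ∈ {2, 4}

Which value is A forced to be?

The 8 variables together cover exactly {1, 2, 3, 4, 5, 6, 7, 8} — 8 values for 8 variables — and 5 appears only in B's list, so B = 5.
The 7 still-open variables draw from only 7 values {1, 2, 3, 4, 6, 7, 8}, so each is used; only F can be 6, hence F = 6.
Among the 6 still-open variables, 3 fits only E (and all 6 values in {1, 2, 3, 4, 7, 8} must be used), so E = 3.
Among the 5 still-open variables, 7 fits only A (and all 5 values in {1, 2, 4, 7, 8} must be used), so A = 7.

7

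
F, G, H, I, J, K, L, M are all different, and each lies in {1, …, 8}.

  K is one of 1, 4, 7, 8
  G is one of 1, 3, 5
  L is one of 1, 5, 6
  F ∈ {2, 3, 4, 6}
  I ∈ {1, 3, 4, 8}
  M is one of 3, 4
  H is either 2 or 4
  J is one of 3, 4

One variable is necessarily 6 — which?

The 8 variables draw from only 8 values {1, 2, 3, 4, 5, 6, 7, 8}, so each is used; only K can be 7, hence K = 7.
The 7 still-open variables draw from only 7 values {1, 2, 3, 4, 5, 6, 8}, so each is used; only I can be 8, hence I = 8.
J and M between them cover only {3, 4} — a naked pair. Remove those values from F, G, H.
H must be 2 (only option left). Strike 2 from F.
So 6 goes to F.

F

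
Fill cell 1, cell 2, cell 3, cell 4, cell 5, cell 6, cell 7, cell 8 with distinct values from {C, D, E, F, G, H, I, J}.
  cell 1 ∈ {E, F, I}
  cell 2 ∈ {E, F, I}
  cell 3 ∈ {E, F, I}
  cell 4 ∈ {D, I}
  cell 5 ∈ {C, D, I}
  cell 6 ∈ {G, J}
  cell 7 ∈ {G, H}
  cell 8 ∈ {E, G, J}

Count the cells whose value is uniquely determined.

The 8 variables draw from only 8 values {C, D, E, F, G, H, I, J}, so each is used; only cell 5 can be C, hence cell 5 = C.
The 7 still-open variables together cover exactly {D, E, F, G, H, I, J} — 7 values for 7 variables — and D appears only in cell 4's list, so cell 4 = D.
The 6 still-open variables together cover exactly {E, F, G, H, I, J} — 6 values for 6 variables — and H appears only in cell 7's list, so cell 7 = H.
The 3 variables cell 1, cell 2, cell 3 are confined to {E, F, I}, which locks those values in; drop them from cell 8.
Determined: cell 4=D, cell 5=C, cell 7=H. The other cells each still have more than one consistent value. That makes 3.

3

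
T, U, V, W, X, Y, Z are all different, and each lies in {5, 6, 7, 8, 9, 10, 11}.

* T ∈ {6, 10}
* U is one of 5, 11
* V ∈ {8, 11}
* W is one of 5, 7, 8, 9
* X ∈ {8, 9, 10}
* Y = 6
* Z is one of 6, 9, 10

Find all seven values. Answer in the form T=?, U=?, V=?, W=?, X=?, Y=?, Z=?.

T=10, U=5, V=11, W=7, X=8, Y=6, Z=9

Y's domain is down to {6}, so Y = 6. So T, Z can't be 6.
That leaves T = 10. Eliminate 10 elsewhere: X, Z.
Z's domain is down to {9}, so Z = 9. Remove 9 from W, X.
X has just one choice, so X = 8. Eliminate 8 elsewhere: V, W.
That leaves V = 11. Remove 11 from U.
U's domain is down to {5}, so U = 5. So W can't be 5.
W has just one choice, so W = 7.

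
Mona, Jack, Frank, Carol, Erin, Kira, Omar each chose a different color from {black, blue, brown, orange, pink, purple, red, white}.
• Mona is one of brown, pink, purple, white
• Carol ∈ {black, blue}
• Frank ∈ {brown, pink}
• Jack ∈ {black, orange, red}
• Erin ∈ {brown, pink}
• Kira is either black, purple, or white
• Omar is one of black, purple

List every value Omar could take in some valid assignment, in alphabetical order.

Frank and Erin between them cover only {brown, pink} — a naked pair. Remove those values from Mona.
Mona, Kira, Omar share exactly the 3 values {black, purple, white}; by pigeonhole those values go to them, so strike black, purple, white from Jack, Carol.
That leaves Carol = blue.
No further eliminations apply; Omar can still be any of black, purple.

black, purple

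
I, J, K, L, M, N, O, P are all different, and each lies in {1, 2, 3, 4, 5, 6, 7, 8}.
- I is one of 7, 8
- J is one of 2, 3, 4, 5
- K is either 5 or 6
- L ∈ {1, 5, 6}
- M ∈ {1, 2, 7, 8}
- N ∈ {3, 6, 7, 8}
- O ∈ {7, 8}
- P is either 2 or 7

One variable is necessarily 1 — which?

Among the 8 variables, 4 fits only J (and all 8 values in {1, 2, 3, 4, 5, 6, 7, 8} must be used), so J = 4.
The 7 still-open variables draw from only 7 values {1, 2, 3, 5, 6, 7, 8}, so each is used; only N can be 3, hence N = 3.
I and O share exactly the 2 values {7, 8}; by pigeonhole those values go to them, so strike 7, 8 from M, P.
P must be 2 (only option left). Eliminate 2 elsewhere: M.
So 1 goes to M.

M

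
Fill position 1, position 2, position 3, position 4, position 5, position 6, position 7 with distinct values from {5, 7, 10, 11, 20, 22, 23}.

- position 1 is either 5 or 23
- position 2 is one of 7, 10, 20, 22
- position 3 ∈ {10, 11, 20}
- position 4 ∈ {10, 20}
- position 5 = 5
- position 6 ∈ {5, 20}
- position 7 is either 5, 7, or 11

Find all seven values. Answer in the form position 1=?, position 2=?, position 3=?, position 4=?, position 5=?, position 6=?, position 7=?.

position 1=23, position 2=22, position 3=11, position 4=10, position 5=5, position 6=20, position 7=7

position 5's domain is down to {5}, so position 5 = 5. Remove 5 from position 1, position 6, position 7.
position 6's domain is down to {20}, so position 6 = 20. So position 2, position 3, position 4 can't be 20.
position 1 has just one choice, so position 1 = 23.
position 4 has just one choice, so position 4 = 10. So position 2, position 3 can't be 10.
position 3 must be 11 (only option left). Strike 11 from position 7.
position 7 must be 7 (only option left). Remove 7 from position 2.
position 2 must be 22 (only option left).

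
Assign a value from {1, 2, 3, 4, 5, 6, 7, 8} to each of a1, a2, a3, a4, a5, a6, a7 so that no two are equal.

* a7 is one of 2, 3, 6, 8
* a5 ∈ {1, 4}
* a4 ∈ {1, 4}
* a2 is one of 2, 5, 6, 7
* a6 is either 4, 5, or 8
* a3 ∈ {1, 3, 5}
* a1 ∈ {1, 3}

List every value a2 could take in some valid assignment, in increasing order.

The 2 variables a4 and a5 are confined to {1, 4}, which locks those values in; drop them from a1, a3, a6.
That leaves a1 = 3. Strike 3 from a3, a7.
a3's domain is down to {5}, so a3 = 5. Eliminate 5 elsewhere: a2, a6.
a6 has just one choice, so a6 = 8. Eliminate 8 elsewhere: a7.
No further eliminations apply; a2 can still be any of 2, 6, 7.

2, 6, 7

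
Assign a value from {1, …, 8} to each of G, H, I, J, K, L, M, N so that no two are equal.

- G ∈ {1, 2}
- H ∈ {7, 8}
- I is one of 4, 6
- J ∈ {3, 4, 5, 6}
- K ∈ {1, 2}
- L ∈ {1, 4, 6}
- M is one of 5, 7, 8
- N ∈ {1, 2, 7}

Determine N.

The 8 variables draw from only 8 values {1, 2, 3, 4, 5, 6, 7, 8}, so each is used; only J can be 3, hence J = 3.
The 7 still-open variables draw from only 7 values {1, 2, 4, 5, 6, 7, 8}, so each is used; only M can be 5, hence M = 5.
Among the 6 still-open variables, 8 fits only H (and all 6 values in {1, 2, 4, 6, 7, 8} must be used), so H = 8.
The 5 still-open variables draw from only 5 values {1, 2, 4, 6, 7}, so each is used; only N can be 7, hence N = 7.

7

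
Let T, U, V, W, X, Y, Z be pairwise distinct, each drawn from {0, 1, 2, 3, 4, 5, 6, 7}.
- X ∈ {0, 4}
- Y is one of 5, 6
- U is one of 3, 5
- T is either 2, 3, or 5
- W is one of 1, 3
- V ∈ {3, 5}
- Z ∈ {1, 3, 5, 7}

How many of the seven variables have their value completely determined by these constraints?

U and V between them cover only {3, 5} — a naked pair. Remove those values from T, W, Y, Z.
T must be 2 (only option left).
W's domain is down to {1}, so W = 1. Strike 1 from Z.
Y's domain is down to {6}, so Y = 6.
That leaves Z = 7.
Determined: T=2, W=1, Y=6, Z=7. The other variables each still have more than one consistent value. That makes 4.

4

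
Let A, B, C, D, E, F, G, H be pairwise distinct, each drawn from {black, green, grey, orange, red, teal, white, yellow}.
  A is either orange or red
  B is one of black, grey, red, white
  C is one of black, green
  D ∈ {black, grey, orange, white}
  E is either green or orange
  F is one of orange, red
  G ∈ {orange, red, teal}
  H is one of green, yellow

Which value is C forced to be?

Among the 8 variables, teal fits only G (and all 8 values in {black, green, grey, orange, red, teal, white, yellow} must be used), so G = teal.
The 7 still-open variables together cover exactly {black, green, grey, orange, red, white, yellow} — 7 values for 7 variables — and yellow appears only in H's list, so H = yellow.
A and F between them cover only {orange, red} — a naked pair. Remove those values from B, D, E.
E's domain is down to {green}, so E = green. Strike green from C.
So C = black.

black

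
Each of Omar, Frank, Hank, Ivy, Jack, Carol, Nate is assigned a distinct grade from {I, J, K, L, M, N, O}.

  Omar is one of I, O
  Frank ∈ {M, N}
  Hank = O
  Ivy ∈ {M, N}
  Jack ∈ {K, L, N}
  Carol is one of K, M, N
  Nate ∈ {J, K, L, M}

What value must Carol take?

K

Hank's domain is down to {O}, so Hank = O. So Omar can't be O.
That leaves Omar = I.
The 5 still-open variables together cover exactly {J, K, L, M, N} — 5 values for 5 variables — and J appears only in Nate's list, so Nate = J.
Among the 4 still-open variables, L fits only Jack (and all 4 values in {K, L, M, N} must be used), so Jack = L.
The 3 still-open variables draw from only 3 values {K, M, N}, so each is used; only Carol can be K, hence Carol = K.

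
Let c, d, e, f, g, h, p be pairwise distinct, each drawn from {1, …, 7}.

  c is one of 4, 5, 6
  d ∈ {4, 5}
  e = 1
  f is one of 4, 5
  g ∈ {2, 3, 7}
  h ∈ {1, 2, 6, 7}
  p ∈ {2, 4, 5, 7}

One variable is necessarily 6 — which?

c

e must be 1 (only option left). Remove 1 from h.
Among the 6 still-open variables, 3 fits only g (and all 6 values in {2, 3, 4, 5, 6, 7} must be used), so g = 3.
d and f share exactly the 2 values {4, 5}; by pigeonhole those values go to them, so strike 4, 5 from c, p.
So 6 goes to c.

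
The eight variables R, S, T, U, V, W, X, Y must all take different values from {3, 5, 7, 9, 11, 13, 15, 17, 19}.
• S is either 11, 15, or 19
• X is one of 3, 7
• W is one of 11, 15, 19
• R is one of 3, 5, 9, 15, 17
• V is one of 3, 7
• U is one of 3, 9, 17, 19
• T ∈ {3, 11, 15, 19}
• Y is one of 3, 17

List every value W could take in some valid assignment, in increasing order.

Among the 8 variables, 5 fits only R (and all 8 values in {3, 5, 7, 9, 11, 15, 17, 19} must be used), so R = 5.
The 7 still-open variables draw from only 7 values {3, 7, 9, 11, 15, 17, 19}, so each is used; only U can be 9, hence U = 9.
Among the 6 still-open variables, 17 fits only Y (and all 6 values in {3, 7, 11, 15, 17, 19} must be used), so Y = 17.
V and X share exactly the 2 values {3, 7}; by pigeonhole those values go to them, so strike 3, 7 from T.
No further eliminations apply; W can still be any of 11, 15, 19.

11, 15, 19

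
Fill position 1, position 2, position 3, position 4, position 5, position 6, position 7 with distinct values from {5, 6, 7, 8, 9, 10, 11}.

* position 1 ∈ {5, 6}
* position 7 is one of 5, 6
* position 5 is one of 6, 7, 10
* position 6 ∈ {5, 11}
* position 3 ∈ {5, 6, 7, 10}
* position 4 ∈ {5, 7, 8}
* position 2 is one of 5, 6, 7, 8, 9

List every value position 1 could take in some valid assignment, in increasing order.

5, 6

Among the 7 variables, 9 fits only position 2 (and all 7 values in {5, 6, 7, 8, 9, 10, 11} must be used), so position 2 = 9.
The 6 still-open variables together cover exactly {5, 6, 7, 8, 10, 11} — 6 values for 6 variables — and 8 appears only in position 4's list, so position 4 = 8.
Among the 5 still-open variables, 11 fits only position 6 (and all 5 values in {5, 6, 7, 10, 11} must be used), so position 6 = 11.
position 1 and position 7 share exactly the 2 values {5, 6}; by pigeonhole those values go to them, so strike 5, 6 from position 3, position 5.
No further eliminations apply; position 1 can still be any of 5, 6.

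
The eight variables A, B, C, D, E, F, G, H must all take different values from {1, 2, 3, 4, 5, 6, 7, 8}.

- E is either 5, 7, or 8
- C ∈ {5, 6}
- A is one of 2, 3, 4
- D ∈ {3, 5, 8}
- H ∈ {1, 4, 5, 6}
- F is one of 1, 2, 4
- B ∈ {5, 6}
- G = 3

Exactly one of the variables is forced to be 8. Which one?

D

G has just one choice, so G = 3. So A, D can't be 3.
Among the 7 still-open variables, 7 fits only E (and all 7 values in {1, 2, 4, 5, 6, 7, 8} must be used), so E = 7.
Among the 6 still-open variables, 8 fits only D (and all 6 values in {1, 2, 4, 5, 6, 8} must be used), so D = 8.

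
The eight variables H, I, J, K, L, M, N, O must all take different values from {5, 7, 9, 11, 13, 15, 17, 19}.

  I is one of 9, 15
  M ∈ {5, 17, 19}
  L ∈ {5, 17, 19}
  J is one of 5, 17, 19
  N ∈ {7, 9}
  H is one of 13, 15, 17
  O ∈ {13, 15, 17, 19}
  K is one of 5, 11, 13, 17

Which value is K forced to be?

Among the 8 variables, 7 fits only N (and all 8 values in {5, 7, 9, 11, 13, 15, 17, 19} must be used), so N = 7.
Among the 7 still-open variables, 9 fits only I (and all 7 values in {5, 9, 11, 13, 15, 17, 19} must be used), so I = 9.
The 6 still-open variables draw from only 6 values {5, 11, 13, 15, 17, 19}, so each is used; only K can be 11, hence K = 11.

11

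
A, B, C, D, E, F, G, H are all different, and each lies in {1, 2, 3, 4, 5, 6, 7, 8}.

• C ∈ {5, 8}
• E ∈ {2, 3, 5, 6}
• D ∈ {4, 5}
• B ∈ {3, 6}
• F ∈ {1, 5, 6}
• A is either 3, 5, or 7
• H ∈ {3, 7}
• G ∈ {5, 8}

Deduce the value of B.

The 8 variables draw from only 8 values {1, 2, 3, 4, 5, 6, 7, 8}, so each is used; only F can be 1, hence F = 1.
The 7 still-open variables draw from only 7 values {2, 3, 4, 5, 6, 7, 8}, so each is used; only E can be 2, hence E = 2.
The 6 still-open variables draw from only 6 values {3, 4, 5, 6, 7, 8}, so each is used; only D can be 4, hence D = 4.
Among the 5 still-open variables, 6 fits only B (and all 5 values in {3, 5, 6, 7, 8} must be used), so B = 6.

6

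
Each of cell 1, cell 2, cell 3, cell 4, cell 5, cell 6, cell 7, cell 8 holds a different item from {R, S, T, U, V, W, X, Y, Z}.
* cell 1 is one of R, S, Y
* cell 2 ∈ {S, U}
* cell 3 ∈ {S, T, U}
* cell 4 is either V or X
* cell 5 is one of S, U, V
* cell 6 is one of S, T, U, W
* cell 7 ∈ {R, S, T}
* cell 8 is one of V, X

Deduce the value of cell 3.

T

The 8 variables draw from only 8 values {R, S, T, U, V, W, X, Y}, so each is used; only cell 6 can be W, hence cell 6 = W.
The 7 still-open variables draw from only 7 values {R, S, T, U, V, X, Y}, so each is used; only cell 1 can be Y, hence cell 1 = Y.
The 6 still-open variables draw from only 6 values {R, S, T, U, V, X}, so each is used; only cell 7 can be R, hence cell 7 = R.
Among the 5 still-open variables, T fits only cell 3 (and all 5 values in {S, T, U, V, X} must be used), so cell 3 = T.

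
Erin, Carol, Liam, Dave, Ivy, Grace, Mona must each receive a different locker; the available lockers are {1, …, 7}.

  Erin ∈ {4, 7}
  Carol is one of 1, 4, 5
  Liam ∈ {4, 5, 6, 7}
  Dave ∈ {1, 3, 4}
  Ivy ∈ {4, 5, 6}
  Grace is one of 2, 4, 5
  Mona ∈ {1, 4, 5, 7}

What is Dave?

Among the 7 variables, 2 fits only Grace (and all 7 values in {1, 2, 3, 4, 5, 6, 7} must be used), so Grace = 2.
The 6 still-open variables draw from only 6 values {1, 3, 4, 5, 6, 7}, so each is used; only Dave can be 3, hence Dave = 3.

3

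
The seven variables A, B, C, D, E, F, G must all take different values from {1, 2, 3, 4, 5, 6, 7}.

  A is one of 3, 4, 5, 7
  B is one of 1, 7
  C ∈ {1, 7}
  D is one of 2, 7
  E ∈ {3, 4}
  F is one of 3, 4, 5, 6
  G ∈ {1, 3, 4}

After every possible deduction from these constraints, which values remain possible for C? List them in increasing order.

1, 7

The 7 variables draw from only 7 values {1, 2, 3, 4, 5, 6, 7}, so each is used; only D can be 2, hence D = 2.
Among the 6 still-open variables, 6 fits only F (and all 6 values in {1, 3, 4, 5, 6, 7} must be used), so F = 6.
The 5 still-open variables together cover exactly {1, 3, 4, 5, 7} — 5 values for 5 variables — and 5 appears only in A's list, so A = 5.
B and C between them cover only {1, 7} — a naked pair. Remove those values from G.
No further eliminations apply; C can still be any of 1, 7.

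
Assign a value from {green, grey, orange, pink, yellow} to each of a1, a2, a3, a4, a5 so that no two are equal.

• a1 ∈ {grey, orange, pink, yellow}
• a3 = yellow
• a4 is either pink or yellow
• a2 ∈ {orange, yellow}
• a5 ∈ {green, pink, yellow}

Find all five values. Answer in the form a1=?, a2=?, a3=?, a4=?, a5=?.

a1=grey, a2=orange, a3=yellow, a4=pink, a5=green

a3 must be yellow (only option left). Eliminate yellow elsewhere: a1, a2, a4, a5.
a4 must be pink (only option left). Strike pink from a1, a5.
a5 has just one choice, so a5 = green.
a2 has just one choice, so a2 = orange. Remove orange from a1.
a1's domain is down to {grey}, so a1 = grey.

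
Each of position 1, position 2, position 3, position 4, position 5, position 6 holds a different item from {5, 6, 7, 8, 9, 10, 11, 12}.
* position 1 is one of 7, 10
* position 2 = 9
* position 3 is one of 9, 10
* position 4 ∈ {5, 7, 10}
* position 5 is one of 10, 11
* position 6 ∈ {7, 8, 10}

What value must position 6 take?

position 2's domain is down to {9}, so position 2 = 9. Eliminate 9 elsewhere: position 3.
position 3's domain is down to {10}, so position 3 = 10. Remove 10 from position 1, position 4, position 5, position 6.
That leaves position 5 = 11.
That leaves position 1 = 7. Eliminate 7 elsewhere: position 4, position 6.
So position 6 = 8.

8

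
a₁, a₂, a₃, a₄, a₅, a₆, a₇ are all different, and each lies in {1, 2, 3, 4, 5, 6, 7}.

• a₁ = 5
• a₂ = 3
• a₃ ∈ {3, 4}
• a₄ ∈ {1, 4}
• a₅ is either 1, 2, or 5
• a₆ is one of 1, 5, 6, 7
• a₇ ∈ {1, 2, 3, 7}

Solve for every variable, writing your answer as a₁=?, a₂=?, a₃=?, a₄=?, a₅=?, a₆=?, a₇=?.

a₁=5, a₂=3, a₃=4, a₄=1, a₅=2, a₆=6, a₇=7

a₁ must be 5 (only option left). Remove 5 from a₅, a₆.
That leaves a₂ = 3. Eliminate 3 elsewhere: a₃, a₇.
a₃ has just one choice, so a₃ = 4. Remove 4 from a₄.
a₄ has just one choice, so a₄ = 1. Remove 1 from a₅, a₆, a₇.
a₅ has just one choice, so a₅ = 2. Remove 2 from a₇.
a₇ must be 7 (only option left). Strike 7 from a₆.
a₆ has just one choice, so a₆ = 6.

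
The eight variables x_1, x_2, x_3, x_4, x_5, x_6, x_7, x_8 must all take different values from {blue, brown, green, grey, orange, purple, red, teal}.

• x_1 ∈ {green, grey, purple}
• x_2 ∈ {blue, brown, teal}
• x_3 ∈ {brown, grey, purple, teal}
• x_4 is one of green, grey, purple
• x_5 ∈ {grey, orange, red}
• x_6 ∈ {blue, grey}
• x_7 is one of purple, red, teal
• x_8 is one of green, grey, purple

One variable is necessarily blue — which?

x_6

The 8 variables draw from only 8 values {blue, brown, green, grey, orange, purple, red, teal}, so each is used; only x_5 can be orange, hence x_5 = orange.
The 7 still-open variables together cover exactly {blue, brown, green, grey, purple, red, teal} — 7 values for 7 variables — and red appears only in x_7's list, so x_7 = red.
x_1, x_4, x_8 share exactly the 3 values {green, grey, purple}; by pigeonhole those values go to them, so strike green, grey, purple from x_3, x_6.
So blue goes to x_6.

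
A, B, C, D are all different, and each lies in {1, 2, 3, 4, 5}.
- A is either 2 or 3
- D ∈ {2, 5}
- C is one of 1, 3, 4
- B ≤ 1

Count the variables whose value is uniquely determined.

1

B must be 1 (only option left). So C can't be 1.
Determined: B=1. The other variables each still have more than one consistent value. That makes 1.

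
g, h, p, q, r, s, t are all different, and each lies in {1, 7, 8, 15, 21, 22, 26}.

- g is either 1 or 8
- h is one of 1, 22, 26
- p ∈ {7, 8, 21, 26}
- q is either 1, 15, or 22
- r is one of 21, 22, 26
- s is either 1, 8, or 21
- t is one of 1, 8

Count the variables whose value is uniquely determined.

The 7 variables together cover exactly {1, 7, 8, 15, 21, 22, 26} — 7 values for 7 variables — and 7 appears only in p's list, so p = 7.
The 6 still-open variables draw from only 6 values {1, 8, 15, 21, 22, 26}, so each is used; only q can be 15, hence q = 15.
The 2 variables g and t are confined to {1, 8}, which locks those values in; drop them from h, s.
s's domain is down to {21}, so s = 21. Eliminate 21 elsewhere: r.
Determined: p=7, q=15, s=21. The other variables each still have more than one consistent value. That makes 3.

3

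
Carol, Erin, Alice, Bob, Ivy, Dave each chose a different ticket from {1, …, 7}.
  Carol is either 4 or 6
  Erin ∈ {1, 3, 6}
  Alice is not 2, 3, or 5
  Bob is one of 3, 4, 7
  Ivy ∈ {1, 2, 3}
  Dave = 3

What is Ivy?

Dave's domain is down to {3}, so Dave = 3. Remove 3 from Erin, Bob, Ivy.
The 5 still-open variables together cover exactly {1, 2, 4, 6, 7} — 5 values for 5 variables — and 2 appears only in Ivy's list, so Ivy = 2.

2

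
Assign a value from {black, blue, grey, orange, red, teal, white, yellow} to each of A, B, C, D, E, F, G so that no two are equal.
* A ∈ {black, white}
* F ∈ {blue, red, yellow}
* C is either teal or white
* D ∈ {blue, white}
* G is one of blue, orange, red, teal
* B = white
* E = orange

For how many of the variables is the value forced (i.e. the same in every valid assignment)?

7

B's domain is down to {white}, so B = white. So A, C, D can't be white.
C has just one choice, so C = teal. Remove teal from G.
D's domain is down to {blue}, so D = blue. Remove blue from F, G.
E has just one choice, so E = orange. Strike orange from G.
G must be red (only option left). Remove red from F.
A must be black (only option left).
F has just one choice, so F = yellow.
Every variable is fixed: A=black, B=white, C=teal, D=blue, E=orange, F=yellow, G=red. That makes 7.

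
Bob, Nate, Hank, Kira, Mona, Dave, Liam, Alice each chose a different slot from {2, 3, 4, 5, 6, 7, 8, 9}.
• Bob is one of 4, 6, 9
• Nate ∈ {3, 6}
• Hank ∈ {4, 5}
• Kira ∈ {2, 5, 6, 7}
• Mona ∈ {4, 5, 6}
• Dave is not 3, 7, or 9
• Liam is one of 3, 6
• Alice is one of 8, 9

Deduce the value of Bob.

9

The 8 variables draw from only 8 values {2, 3, 4, 5, 6, 7, 8, 9}, so each is used; only Kira can be 7, hence Kira = 7.
The 7 still-open variables together cover exactly {2, 3, 4, 5, 6, 8, 9} — 7 values for 7 variables — and 2 appears only in Dave's list, so Dave = 2.
Among the 6 still-open variables, 8 fits only Alice (and all 6 values in {3, 4, 5, 6, 8, 9} must be used), so Alice = 8.
The 5 still-open variables together cover exactly {3, 4, 5, 6, 9} — 5 values for 5 variables — and 9 appears only in Bob's list, so Bob = 9.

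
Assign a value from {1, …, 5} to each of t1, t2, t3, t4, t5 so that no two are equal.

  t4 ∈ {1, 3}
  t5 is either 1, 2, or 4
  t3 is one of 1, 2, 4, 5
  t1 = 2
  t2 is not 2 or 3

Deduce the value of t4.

t1's domain is down to {2}, so t1 = 2. Strike 2 from t3, t5.
Among the 4 still-open variables, 3 fits only t4 (and all 4 values in {1, 3, 4, 5} must be used), so t4 = 3.

3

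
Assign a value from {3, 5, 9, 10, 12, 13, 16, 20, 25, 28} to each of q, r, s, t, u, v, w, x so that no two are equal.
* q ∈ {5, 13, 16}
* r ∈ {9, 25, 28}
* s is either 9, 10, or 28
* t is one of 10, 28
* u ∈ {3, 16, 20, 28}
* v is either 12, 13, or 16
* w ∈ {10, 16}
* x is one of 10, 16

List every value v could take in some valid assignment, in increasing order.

w and x share exactly the 2 values {10, 16}; by pigeonhole those values go to them, so strike 10, 16 from q, s, t, u, v.
t must be 28 (only option left). Strike 28 from r, s, u.
s has just one choice, so s = 9. Remove 9 from r.
r's domain is down to {25}, so r = 25.
No further eliminations apply; v can still be any of 12, 13.

12, 13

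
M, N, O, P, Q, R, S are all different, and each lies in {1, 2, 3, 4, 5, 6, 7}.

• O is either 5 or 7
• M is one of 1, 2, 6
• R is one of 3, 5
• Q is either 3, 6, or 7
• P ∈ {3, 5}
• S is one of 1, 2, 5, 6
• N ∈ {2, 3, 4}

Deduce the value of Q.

The 7 variables draw from only 7 values {1, 2, 3, 4, 5, 6, 7}, so each is used; only N can be 4, hence N = 4.
P and R share exactly the 2 values {3, 5}; by pigeonhole those values go to them, so strike 3, 5 from O, Q, S.
O has just one choice, so O = 7. Eliminate 7 elsewhere: Q.
So Q = 6.

6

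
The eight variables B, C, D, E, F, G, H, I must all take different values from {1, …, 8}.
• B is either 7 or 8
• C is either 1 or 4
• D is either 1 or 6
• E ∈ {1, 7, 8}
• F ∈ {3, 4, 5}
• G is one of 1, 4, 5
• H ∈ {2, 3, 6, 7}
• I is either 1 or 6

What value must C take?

Among the 8 variables, 2 fits only H (and all 8 values in {1, 2, 3, 4, 5, 6, 7, 8} must be used), so H = 2.
The 7 still-open variables together cover exactly {1, 3, 4, 5, 6, 7, 8} — 7 values for 7 variables — and 3 appears only in F's list, so F = 3.
The 6 still-open variables together cover exactly {1, 4, 5, 6, 7, 8} — 6 values for 6 variables — and 5 appears only in G's list, so G = 5.
The 5 still-open variables together cover exactly {1, 4, 6, 7, 8} — 5 values for 5 variables — and 4 appears only in C's list, so C = 4.

4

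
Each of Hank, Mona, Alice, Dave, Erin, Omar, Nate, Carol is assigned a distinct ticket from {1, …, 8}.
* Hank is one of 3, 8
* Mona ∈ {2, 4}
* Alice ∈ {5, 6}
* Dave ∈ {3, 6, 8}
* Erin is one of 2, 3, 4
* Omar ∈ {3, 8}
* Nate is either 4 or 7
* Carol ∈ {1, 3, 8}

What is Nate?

7

The 8 variables draw from only 8 values {1, 2, 3, 4, 5, 6, 7, 8}, so each is used; only Carol can be 1, hence Carol = 1.
The 7 still-open variables draw from only 7 values {2, 3, 4, 5, 6, 7, 8}, so each is used; only Alice can be 5, hence Alice = 5.
Among the 6 still-open variables, 6 fits only Dave (and all 6 values in {2, 3, 4, 6, 7, 8} must be used), so Dave = 6.
The 5 still-open variables draw from only 5 values {2, 3, 4, 7, 8}, so each is used; only Nate can be 7, hence Nate = 7.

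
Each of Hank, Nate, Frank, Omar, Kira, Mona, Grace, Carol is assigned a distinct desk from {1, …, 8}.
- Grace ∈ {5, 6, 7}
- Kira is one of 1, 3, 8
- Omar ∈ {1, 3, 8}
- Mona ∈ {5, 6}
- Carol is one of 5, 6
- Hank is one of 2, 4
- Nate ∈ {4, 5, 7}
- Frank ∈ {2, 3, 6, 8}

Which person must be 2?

Mona and Carol between them cover only {5, 6} — a naked pair. Remove those values from Nate, Frank, Grace.
Grace must be 7 (only option left). Strike 7 from Nate.
Nate's domain is down to {4}, so Nate = 4. Eliminate 4 elsewhere: Hank.
So 2 goes to Hank.

Hank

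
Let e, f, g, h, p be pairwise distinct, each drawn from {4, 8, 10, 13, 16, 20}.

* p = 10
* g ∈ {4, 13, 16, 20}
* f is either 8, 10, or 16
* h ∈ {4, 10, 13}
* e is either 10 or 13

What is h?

4

p's domain is down to {10}, so p = 10. Remove 10 from e, f, h.
e must be 13 (only option left). Eliminate 13 elsewhere: g, h.
So h = 4.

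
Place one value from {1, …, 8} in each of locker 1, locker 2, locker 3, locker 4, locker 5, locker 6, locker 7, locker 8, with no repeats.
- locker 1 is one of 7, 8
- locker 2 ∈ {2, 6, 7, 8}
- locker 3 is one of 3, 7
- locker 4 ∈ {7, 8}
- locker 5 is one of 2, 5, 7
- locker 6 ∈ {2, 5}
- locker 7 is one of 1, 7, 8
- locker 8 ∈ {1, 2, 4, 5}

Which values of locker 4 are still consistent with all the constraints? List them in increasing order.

7, 8

The 8 variables together cover exactly {1, 2, 3, 4, 5, 6, 7, 8} — 8 values for 8 variables — and 3 appears only in locker 3's list, so locker 3 = 3.
Among the 7 still-open variables, 4 fits only locker 8 (and all 7 values in {1, 2, 4, 5, 6, 7, 8} must be used), so locker 8 = 4.
The 6 still-open variables draw from only 6 values {1, 2, 5, 6, 7, 8}, so each is used; only locker 7 can be 1, hence locker 7 = 1.
The 5 still-open variables draw from only 5 values {2, 5, 6, 7, 8}, so each is used; only locker 2 can be 6, hence locker 2 = 6.
locker 1 and locker 4 between them cover only {7, 8} — a naked pair. Remove those values from locker 5.
No further eliminations apply; locker 4 can still be any of 7, 8.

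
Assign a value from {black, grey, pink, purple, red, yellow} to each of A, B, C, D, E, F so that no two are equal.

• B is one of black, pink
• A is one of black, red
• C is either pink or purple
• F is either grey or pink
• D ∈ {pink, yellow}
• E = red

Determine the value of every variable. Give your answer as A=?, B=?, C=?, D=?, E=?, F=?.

A=black, B=pink, C=purple, D=yellow, E=red, F=grey

E must be red (only option left). Remove red from A.
A's domain is down to {black}, so A = black. Strike black from B.
B has just one choice, so B = pink. Remove pink from C, D, F.
C must be purple (only option left).
D has just one choice, so D = yellow.
That leaves F = grey.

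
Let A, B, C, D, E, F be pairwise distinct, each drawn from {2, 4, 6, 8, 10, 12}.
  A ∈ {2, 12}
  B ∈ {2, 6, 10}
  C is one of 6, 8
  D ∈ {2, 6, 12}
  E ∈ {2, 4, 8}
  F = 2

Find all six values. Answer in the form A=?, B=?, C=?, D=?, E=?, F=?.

F's domain is down to {2}, so F = 2. Strike 2 from A, B, D, E.
A's domain is down to {12}, so A = 12. Remove 12 from D.
D has just one choice, so D = 6. So B, C can't be 6.
B has just one choice, so B = 10.
C's domain is down to {8}, so C = 8. Eliminate 8 elsewhere: E.
E has just one choice, so E = 4.

A=12, B=10, C=8, D=6, E=4, F=2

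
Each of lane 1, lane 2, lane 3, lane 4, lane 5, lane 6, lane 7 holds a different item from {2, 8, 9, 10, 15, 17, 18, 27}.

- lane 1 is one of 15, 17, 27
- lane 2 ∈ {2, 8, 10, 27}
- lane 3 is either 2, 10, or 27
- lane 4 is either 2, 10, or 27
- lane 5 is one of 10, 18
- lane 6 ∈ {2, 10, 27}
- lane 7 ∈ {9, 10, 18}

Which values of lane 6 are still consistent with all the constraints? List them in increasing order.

2, 10, 27

The 3 variables lane 3, lane 4, lane 6 are confined to {2, 10, 27}, which locks those values in; drop them from lane 1, lane 2, lane 5, lane 7.
lane 2's domain is down to {8}, so lane 2 = 8.
lane 5 has just one choice, so lane 5 = 18. So lane 7 can't be 18.
lane 7 has just one choice, so lane 7 = 9.
No further eliminations apply; lane 6 can still be any of 2, 10, 27.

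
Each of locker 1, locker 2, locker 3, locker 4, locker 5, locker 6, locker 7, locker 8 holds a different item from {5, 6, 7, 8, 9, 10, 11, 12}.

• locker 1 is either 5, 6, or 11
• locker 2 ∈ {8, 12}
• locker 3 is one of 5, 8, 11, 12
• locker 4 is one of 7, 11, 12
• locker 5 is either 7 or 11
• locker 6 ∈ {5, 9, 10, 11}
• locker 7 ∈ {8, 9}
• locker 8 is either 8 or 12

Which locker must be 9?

The 8 variables draw from only 8 values {5, 6, 7, 8, 9, 10, 11, 12}, so each is used; only locker 1 can be 6, hence locker 1 = 6.
Among the 7 still-open variables, 10 fits only locker 6 (and all 7 values in {5, 7, 8, 9, 10, 11, 12} must be used), so locker 6 = 10.
The 6 still-open variables draw from only 6 values {5, 7, 8, 9, 11, 12}, so each is used; only locker 3 can be 5, hence locker 3 = 5.
Among the 5 still-open variables, 9 fits only locker 7 (and all 5 values in {7, 8, 9, 11, 12} must be used), so locker 7 = 9.

locker 7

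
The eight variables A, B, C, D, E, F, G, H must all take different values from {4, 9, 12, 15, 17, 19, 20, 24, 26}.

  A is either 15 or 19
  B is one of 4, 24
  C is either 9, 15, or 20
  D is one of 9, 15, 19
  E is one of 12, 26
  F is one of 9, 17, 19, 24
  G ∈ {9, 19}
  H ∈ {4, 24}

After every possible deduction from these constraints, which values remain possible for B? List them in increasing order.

4, 24

The 2 variables B and H are confined to {4, 24}, which locks those values in; drop them from F.
A, D, G share exactly the 3 values {9, 15, 19}; by pigeonhole those values go to them, so strike 9, 15, 19 from C, F.
C has just one choice, so C = 20.
F's domain is down to {17}, so F = 17.
No further eliminations apply; B can still be any of 4, 24.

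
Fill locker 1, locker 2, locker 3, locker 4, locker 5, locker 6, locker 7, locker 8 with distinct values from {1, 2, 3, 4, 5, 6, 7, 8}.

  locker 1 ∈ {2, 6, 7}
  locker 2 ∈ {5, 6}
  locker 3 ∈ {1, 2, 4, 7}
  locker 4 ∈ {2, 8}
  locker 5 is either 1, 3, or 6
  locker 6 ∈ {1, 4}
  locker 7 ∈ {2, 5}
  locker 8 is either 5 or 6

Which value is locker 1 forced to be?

The 8 variables together cover exactly {1, 2, 3, 4, 5, 6, 7, 8} — 8 values for 8 variables — and 3 appears only in locker 5's list, so locker 5 = 3.
The 7 still-open variables draw from only 7 values {1, 2, 4, 5, 6, 7, 8}, so each is used; only locker 4 can be 8, hence locker 4 = 8.
locker 2 and locker 8 share exactly the 2 values {5, 6}; by pigeonhole those values go to them, so strike 5, 6 from locker 1, locker 7.
locker 7 must be 2 (only option left). Strike 2 from locker 1, locker 3.
So locker 1 = 7.

7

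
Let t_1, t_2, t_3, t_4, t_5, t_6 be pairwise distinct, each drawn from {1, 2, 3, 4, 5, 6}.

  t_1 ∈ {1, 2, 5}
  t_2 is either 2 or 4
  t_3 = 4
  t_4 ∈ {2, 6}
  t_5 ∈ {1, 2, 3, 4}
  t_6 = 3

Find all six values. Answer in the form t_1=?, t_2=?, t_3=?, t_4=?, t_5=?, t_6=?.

t_3 must be 4 (only option left). Strike 4 from t_2, t_5.
t_6 has just one choice, so t_6 = 3. Strike 3 from t_5.
t_2's domain is down to {2}, so t_2 = 2. Eliminate 2 elsewhere: t_1, t_4, t_5.
t_4's domain is down to {6}, so t_4 = 6.
That leaves t_5 = 1. Remove 1 from t_1.
t_1 must be 5 (only option left).

t_1=5, t_2=2, t_3=4, t_4=6, t_5=1, t_6=3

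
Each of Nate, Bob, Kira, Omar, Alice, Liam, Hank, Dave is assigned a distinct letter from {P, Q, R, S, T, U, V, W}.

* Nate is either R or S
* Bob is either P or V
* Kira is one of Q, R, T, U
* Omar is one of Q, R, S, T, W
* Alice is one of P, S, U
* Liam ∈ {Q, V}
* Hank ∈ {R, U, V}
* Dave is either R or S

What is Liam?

The 8 variables draw from only 8 values {P, Q, R, S, T, U, V, W}, so each is used; only Omar can be W, hence Omar = W.
The 7 still-open variables draw from only 7 values {P, Q, R, S, T, U, V}, so each is used; only Kira can be T, hence Kira = T.
The 6 still-open variables draw from only 6 values {P, Q, R, S, U, V}, so each is used; only Liam can be Q, hence Liam = Q.

Q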